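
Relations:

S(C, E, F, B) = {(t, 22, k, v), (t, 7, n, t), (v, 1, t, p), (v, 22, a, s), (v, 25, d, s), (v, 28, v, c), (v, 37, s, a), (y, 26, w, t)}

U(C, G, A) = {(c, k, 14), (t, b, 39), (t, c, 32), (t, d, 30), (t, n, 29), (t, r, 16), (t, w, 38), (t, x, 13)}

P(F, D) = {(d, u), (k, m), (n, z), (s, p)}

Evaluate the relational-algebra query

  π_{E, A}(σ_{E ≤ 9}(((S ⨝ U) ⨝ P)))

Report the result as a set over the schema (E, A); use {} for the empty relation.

Joining S and U on C yields {(t, 22, k, v, b, 39), (t, 22, k, v, c, 32), (t, 22, k, v, d, 30), (t, 22, k, v, n, 29), (t, 22, k, v, r, 16), (t, 22, k, v, w, 38), (t, 22, k, v, x, 13), (t, 7, n, t, b, 39), (t, 7, n, t, c, 32), (t, 7, n, t, d, 30), (t, 7, n, t, n, 29), (t, 7, n, t, r, 16), (t, 7, n, t, w, 38), (t, 7, n, t, x, 13)}.
Joining (S ⨝ U) and P on F yields {(t, 22, k, v, b, 39, m), (t, 22, k, v, c, 32, m), (t, 22, k, v, d, 30, m), (t, 22, k, v, n, 29, m), (t, 22, k, v, r, 16, m), (t, 22, k, v, w, 38, m), (t, 22, k, v, x, 13, m), (t, 7, n, t, b, 39, z), (t, 7, n, t, c, 32, z), (t, 7, n, t, d, 30, z), (t, 7, n, t, n, 29, z), (t, 7, n, t, r, 16, z), (t, 7, n, t, w, 38, z), (t, 7, n, t, x, 13, z)}.
Apply σ_{E ≤ 9}; surviving tuples: {(t, 7, n, t, b, 39, z), (t, 7, n, t, c, 32, z), (t, 7, n, t, d, 30, z), (t, 7, n, t, n, 29, z), (t, 7, n, t, r, 16, z), (t, 7, n, t, w, 38, z), (t, 7, n, t, x, 13, z)}
Projecting to E, A: {(7, 13), (7, 16), (7, 29), (7, 30), (7, 32), (7, 38), (7, 39)}

{(7, 13), (7, 16), (7, 29), (7, 30), (7, 32), (7, 38), (7, 39)}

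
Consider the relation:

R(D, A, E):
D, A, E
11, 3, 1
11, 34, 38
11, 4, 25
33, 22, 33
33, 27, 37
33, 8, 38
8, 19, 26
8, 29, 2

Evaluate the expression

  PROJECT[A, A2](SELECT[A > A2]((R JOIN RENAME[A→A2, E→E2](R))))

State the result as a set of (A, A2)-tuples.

{(22, 8), (27, 22), (27, 8), (29, 19), (34, 3), (34, 4), (4, 3)}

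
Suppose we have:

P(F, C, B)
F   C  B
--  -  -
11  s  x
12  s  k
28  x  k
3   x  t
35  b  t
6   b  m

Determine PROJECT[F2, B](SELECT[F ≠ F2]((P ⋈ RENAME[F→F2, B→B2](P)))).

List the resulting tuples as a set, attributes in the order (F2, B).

ρ[F→F2, B→B2]: schema becomes (F2, C, B2); tuples unchanged.
Joining P and RENAME[F→F2, B→B2](P) on C yields {(11, s, x, 11, x), (11, s, x, 12, k), (12, s, k, 11, x), (12, s, k, 12, k), (28, x, k, 28, k), (28, x, k, 3, t), (3, x, t, 28, k), (3, x, t, 3, t), (35, b, t, 35, t), (35, b, t, 6, m), (6, b, m, 35, t), (6, b, m, 6, m)}.
Filtering on F ≠ F2 leaves {(11, s, x, 12, k), (12, s, k, 11, x), (28, x, k, 3, t), (3, x, t, 28, k), (35, b, t, 6, m), (6, b, m, 35, t)}.
Keep only column(s) F2, B: {(11, k), (12, x), (28, t), (3, k), (35, m), (6, t)}

{(11, k), (12, x), (28, t), (3, k), (35, m), (6, t)}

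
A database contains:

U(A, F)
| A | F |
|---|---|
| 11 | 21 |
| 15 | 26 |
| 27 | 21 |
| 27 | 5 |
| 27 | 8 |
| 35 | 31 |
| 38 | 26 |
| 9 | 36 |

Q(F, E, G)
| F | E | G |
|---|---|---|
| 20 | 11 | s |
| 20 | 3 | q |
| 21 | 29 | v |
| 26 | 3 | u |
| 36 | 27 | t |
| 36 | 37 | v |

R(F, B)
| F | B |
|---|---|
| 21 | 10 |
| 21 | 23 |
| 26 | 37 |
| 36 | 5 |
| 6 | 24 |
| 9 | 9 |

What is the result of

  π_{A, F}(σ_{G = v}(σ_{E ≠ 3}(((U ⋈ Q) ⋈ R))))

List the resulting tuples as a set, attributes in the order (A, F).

{(11, 21), (27, 21), (9, 36)}

Joining U and Q on F yields {(11, 21, 29, v), (15, 26, 3, u), (27, 21, 29, v), (38, 26, 3, u), (9, 36, 27, t), (9, 36, 37, v)}.
Joining (U ⋈ Q) and R on F yields {(11, 21, 29, v, 10), (11, 21, 29, v, 23), (15, 26, 3, u, 37), (27, 21, 29, v, 10), (27, 21, 29, v, 23), (38, 26, 3, u, 37), (9, 36, 27, t, 5), (9, 36, 37, v, 5)}.
σ[E ≠ 3]: keep tuples satisfying E ≠ 3 → {(11, 21, 29, v, 10), (11, 21, 29, v, 23), (27, 21, 29, v, 10), (27, 21, 29, v, 23), (9, 36, 27, t, 5), (9, 36, 37, v, 5)}
σ[G = v]: keep tuples satisfying G = v → {(11, 21, 29, v, 10), (11, 21, 29, v, 23), (27, 21, 29, v, 10), (27, 21, 29, v, 23), (9, 36, 37, v, 5)}
Keep only column(s) A, F (2 duplicate(s) eliminated): {(11, 21), (27, 21), (9, 36)}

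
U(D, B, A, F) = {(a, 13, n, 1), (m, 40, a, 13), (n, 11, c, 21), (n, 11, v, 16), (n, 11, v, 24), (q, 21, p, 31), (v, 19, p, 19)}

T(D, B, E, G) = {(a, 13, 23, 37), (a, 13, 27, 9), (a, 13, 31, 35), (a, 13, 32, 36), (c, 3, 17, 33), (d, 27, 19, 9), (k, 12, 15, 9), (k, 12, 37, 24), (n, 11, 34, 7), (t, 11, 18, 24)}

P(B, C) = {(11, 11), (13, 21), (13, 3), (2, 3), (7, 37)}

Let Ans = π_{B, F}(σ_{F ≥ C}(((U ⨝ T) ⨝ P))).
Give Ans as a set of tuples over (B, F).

Natural join on D, B: {(a, 13, n, 1, 23, 37), (a, 13, n, 1, 27, 9), (a, 13, n, 1, 31, 35), (a, 13, n, 1, 32, 36), (n, 11, c, 21, 34, 7), (n, 11, v, 16, 34, 7), (n, 11, v, 24, 34, 7)}
Natural join on B: {(a, 13, n, 1, 23, 37, 21), (a, 13, n, 1, 23, 37, 3), (a, 13, n, 1, 27, 9, 21), (a, 13, n, 1, 27, 9, 3), (a, 13, n, 1, 31, 35, 21), (a, 13, n, 1, 31, 35, 3), (a, 13, n, 1, 32, 36, 21), (a, 13, n, 1, 32, 36, 3), (n, 11, c, 21, 34, 7, 11), (n, 11, v, 16, 34, 7, 11), (n, 11, v, 24, 34, 7, 11)}
Selection F ≥ C: {(n, 11, c, 21, 34, 7, 11), (n, 11, v, 16, 34, 7, 11), (n, 11, v, 24, 34, 7, 11)}
Keep only column(s) B, F: {(11, 16), (11, 21), (11, 24)}

{(11, 16), (11, 21), (11, 24)}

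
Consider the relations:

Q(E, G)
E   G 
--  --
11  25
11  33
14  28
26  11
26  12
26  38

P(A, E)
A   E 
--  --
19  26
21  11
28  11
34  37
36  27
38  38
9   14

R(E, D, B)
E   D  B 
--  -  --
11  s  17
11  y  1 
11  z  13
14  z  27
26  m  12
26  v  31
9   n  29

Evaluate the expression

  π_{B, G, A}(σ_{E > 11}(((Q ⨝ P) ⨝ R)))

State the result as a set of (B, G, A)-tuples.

Joining Q and P on E yields {(11, 25, 21), (11, 25, 28), (11, 33, 21), (11, 33, 28), (14, 28, 9), (26, 11, 19), (26, 12, 19), (26, 38, 19)}.
Joining (Q ⨝ P) and R on E yields {(11, 25, 21, s, 17), (11, 25, 21, y, 1), (11, 25, 21, z, 13), (11, 25, 28, s, 17), (11, 25, 28, y, 1), (11, 25, 28, z, 13), (11, 33, 21, s, 17), (11, 33, 21, y, 1), (11, 33, 21, z, 13), (11, 33, 28, s, 17), (11, 33, 28, y, 1), (11, 33, 28, z, 13), (14, 28, 9, z, 27), (26, 11, 19, m, 12), (26, 11, 19, v, 31), (26, 12, 19, m, 12), (26, 12, 19, v, 31), (26, 38, 19, m, 12), (26, 38, 19, v, 31)}.
Apply σ_{E > 11}; surviving tuples: {(14, 28, 9, z, 27), (26, 11, 19, m, 12), (26, 11, 19, v, 31), (26, 12, 19, m, 12), (26, 12, 19, v, 31), (26, 38, 19, m, 12), (26, 38, 19, v, 31)}
Projecting to B, G, A: {(12, 11, 19), (12, 12, 19), (12, 38, 19), (27, 28, 9), (31, 11, 19), (31, 12, 19), (31, 38, 19)}

{(12, 11, 19), (12, 12, 19), (12, 38, 19), (27, 28, 9), (31, 11, 19), (31, 12, 19), (31, 38, 19)}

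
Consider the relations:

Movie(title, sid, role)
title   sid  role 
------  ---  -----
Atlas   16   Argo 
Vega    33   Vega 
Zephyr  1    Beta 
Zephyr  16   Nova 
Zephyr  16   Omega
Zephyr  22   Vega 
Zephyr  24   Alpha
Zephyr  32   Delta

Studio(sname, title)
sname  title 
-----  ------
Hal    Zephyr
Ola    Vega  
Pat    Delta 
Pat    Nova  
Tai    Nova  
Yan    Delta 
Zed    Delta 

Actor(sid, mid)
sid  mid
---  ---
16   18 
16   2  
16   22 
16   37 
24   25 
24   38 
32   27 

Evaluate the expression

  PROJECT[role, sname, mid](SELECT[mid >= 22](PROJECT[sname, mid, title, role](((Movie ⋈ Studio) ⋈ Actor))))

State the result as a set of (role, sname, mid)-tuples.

Movie ⋈ Studio (natural join on title): {(Vega, 33, Vega, Ola), (Zephyr, 1, Beta, Hal), (Zephyr, 16, Nova, Hal), (Zephyr, 16, Omega, Hal), (Zephyr, 22, Vega, Hal), (Zephyr, 24, Alpha, Hal), (Zephyr, 32, Delta, Hal)}
(Movie ⋈ Studio) ⋈ Actor (natural join on sid): {(Zephyr, 16, Nova, Hal, 18), (Zephyr, 16, Nova, Hal, 2), (Zephyr, 16, Nova, Hal, 22), (Zephyr, 16, Nova, Hal, 37), (Zephyr, 16, Omega, Hal, 18), (Zephyr, 16, Omega, Hal, 2), (Zephyr, 16, Omega, Hal, 22), (Zephyr, 16, Omega, Hal, 37), (Zephyr, 24, Alpha, Hal, 25), (Zephyr, 24, Alpha, Hal, 38), (Zephyr, 32, Delta, Hal, 27)}
Keep only column(s) sname, mid, title, role: {(Hal, 18, Zephyr, Nova), (Hal, 18, Zephyr, Omega), (Hal, 2, Zephyr, Nova), (Hal, 2, Zephyr, Omega), (Hal, 22, Zephyr, Nova), (Hal, 22, Zephyr, Omega), (Hal, 25, Zephyr, Alpha), (Hal, 27, Zephyr, Delta), (Hal, 37, Zephyr, Nova), (Hal, 37, Zephyr, Omega), (Hal, 38, Zephyr, Alpha)}
Filtering on mid >= 22 leaves {(Hal, 22, Zephyr, Nova), (Hal, 22, Zephyr, Omega), (Hal, 25, Zephyr, Alpha), (Hal, 27, Zephyr, Delta), (Hal, 37, Zephyr, Nova), (Hal, 37, Zephyr, Omega), (Hal, 38, Zephyr, Alpha)}.
Keep only column(s) role, sname, mid: {(Alpha, Hal, 25), (Alpha, Hal, 38), (Delta, Hal, 27), (Nova, Hal, 22), (Nova, Hal, 37), (Omega, Hal, 22), (Omega, Hal, 37)}

{(Alpha, Hal, 25), (Alpha, Hal, 38), (Delta, Hal, 27), (Nova, Hal, 22), (Nova, Hal, 37), (Omega, Hal, 22), (Omega, Hal, 37)}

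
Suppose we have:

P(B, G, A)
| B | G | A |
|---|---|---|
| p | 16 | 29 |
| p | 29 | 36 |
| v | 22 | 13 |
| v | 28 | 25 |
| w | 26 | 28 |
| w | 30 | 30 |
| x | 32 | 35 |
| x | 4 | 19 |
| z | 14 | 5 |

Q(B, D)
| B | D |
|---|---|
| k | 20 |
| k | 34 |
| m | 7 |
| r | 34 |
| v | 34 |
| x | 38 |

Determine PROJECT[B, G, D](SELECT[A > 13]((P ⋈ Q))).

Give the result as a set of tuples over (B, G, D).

P ⋈ Q (natural join on B): {(v, 22, 13, 34), (v, 28, 25, 34), (x, 32, 35, 38), (x, 4, 19, 38)}
Apply σ_{A > 13}; surviving tuples: {(v, 28, 25, 34), (x, 32, 35, 38), (x, 4, 19, 38)}
Projecting to B, G, D: {(v, 28, 34), (x, 32, 38), (x, 4, 38)}

{(v, 28, 34), (x, 32, 38), (x, 4, 38)}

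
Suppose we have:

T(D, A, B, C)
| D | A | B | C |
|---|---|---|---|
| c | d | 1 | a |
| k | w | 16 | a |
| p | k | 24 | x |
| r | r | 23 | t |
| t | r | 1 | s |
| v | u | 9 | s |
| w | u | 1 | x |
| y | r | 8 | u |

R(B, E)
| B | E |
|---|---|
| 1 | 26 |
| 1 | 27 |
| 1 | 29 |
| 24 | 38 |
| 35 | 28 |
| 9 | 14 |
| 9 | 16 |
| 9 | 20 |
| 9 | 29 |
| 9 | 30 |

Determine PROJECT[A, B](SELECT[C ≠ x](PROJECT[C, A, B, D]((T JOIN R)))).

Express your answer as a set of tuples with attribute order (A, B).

{(d, 1), (r, 1), (u, 9)}

Natural join on B: {(c, d, 1, a, 26), (c, d, 1, a, 27), (c, d, 1, a, 29), (p, k, 24, x, 38), (t, r, 1, s, 26), (t, r, 1, s, 27), (t, r, 1, s, 29), (v, u, 9, s, 14), (v, u, 9, s, 16), (v, u, 9, s, 20), (v, u, 9, s, 29), (v, u, 9, s, 30), (w, u, 1, x, 26), (w, u, 1, x, 27), (w, u, 1, x, 29)}
Keep only column(s) C, A, B, D (10 duplicate(s) eliminated): {(a, d, 1, c), (s, r, 1, t), (s, u, 9, v), (x, k, 24, p), (x, u, 1, w)}
Apply σ_{C ≠ x}; surviving tuples: {(a, d, 1, c), (s, r, 1, t), (s, u, 9, v)}
Keep only column(s) A, B: {(d, 1), (r, 1), (u, 9)}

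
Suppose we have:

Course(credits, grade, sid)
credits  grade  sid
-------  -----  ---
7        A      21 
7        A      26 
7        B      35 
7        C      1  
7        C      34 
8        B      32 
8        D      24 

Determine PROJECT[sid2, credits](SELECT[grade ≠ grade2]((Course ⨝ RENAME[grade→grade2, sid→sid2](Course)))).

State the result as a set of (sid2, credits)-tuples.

{(1, 7), (21, 7), (24, 8), (26, 7), (32, 8), (34, 7), (35, 7)}

ρ[grade→grade2, sid→sid2]: schema becomes (credits, grade2, sid2); tuples unchanged.
Course ⋈ RENAME[grade→grade2, sid→sid2](Course) (natural join on credits): {(7, A, 21, A, 21), (7, A, 21, A, 26), (7, A, 21, B, 35), (7, A, 21, C, 1), (7, A, 21, C, 34), (7, A, 26, A, 21), (7, A, 26, A, 26), (7, A, 26, B, 35), (7, A, 26, C, 1), (7, A, 26, C, 34), (7, B, 35, A, 21), (7, B, 35, A, 26), (7, B, 35, B, 35), (7, B, 35, C, 1), (7, B, 35, C, 34), (7, C, 1, A, 21), (7, C, 1, A, 26), (7, C, 1, B, 35), (7, C, 1, C, 1), (7, C, 1, C, 34), (7, C, 34, A, 21), (7, C, 34, A, 26), (7, C, 34, B, 35), (7, C, 34, C, 1), (7, C, 34, C, 34), (8, B, 32, B, 32), (8, B, 32, D, 24), (8, D, 24, B, 32), (8, D, 24, D, 24)}
Apply σ_{grade ≠ grade2}; surviving tuples: {(7, A, 21, B, 35), (7, A, 21, C, 1), (7, A, 21, C, 34), (7, A, 26, B, 35), (7, A, 26, C, 1), (7, A, 26, C, 34), (7, B, 35, A, 21), (7, B, 35, A, 26), (7, B, 35, C, 1), (7, B, 35, C, 34), (7, C, 1, A, 21), (7, C, 1, A, 26), (7, C, 1, B, 35), (7, C, 34, A, 21), (7, C, 34, A, 26), (7, C, 34, B, 35), (8, B, 32, D, 24), (8, D, 24, B, 32)}
π_{sid2, credits} gives {(1, 7), (21, 7), (24, 8), (26, 7), (32, 8), (34, 7), (35, 7)} (11 duplicate(s) eliminated).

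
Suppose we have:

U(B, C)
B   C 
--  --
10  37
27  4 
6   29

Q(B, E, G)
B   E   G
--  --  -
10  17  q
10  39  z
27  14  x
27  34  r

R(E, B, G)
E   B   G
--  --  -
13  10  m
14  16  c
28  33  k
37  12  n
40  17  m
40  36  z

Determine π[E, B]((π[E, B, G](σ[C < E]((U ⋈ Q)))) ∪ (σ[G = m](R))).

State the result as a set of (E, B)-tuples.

{(13, 10), (14, 27), (34, 27), (39, 10), (40, 17)}

Natural join on B: {(10, 37, 17, q), (10, 37, 39, z), (27, 4, 14, x), (27, 4, 34, r)}
Filtering on C < E leaves {(10, 37, 39, z), (27, 4, 14, x), (27, 4, 34, r)}.
π[E, B, G]: project onto (E, B, G) → {(14, 27, x), (34, 27, r), (39, 10, z)}
Filtering on G = m leaves {(13, 10, m), (40, 17, m)}.
Taking the union: {(13, 10, m), (14, 27, x), (34, 27, r), (39, 10, z), (40, 17, m)}
π[E, B]: project onto (E, B) → {(13, 10), (14, 27), (34, 27), (39, 10), (40, 17)}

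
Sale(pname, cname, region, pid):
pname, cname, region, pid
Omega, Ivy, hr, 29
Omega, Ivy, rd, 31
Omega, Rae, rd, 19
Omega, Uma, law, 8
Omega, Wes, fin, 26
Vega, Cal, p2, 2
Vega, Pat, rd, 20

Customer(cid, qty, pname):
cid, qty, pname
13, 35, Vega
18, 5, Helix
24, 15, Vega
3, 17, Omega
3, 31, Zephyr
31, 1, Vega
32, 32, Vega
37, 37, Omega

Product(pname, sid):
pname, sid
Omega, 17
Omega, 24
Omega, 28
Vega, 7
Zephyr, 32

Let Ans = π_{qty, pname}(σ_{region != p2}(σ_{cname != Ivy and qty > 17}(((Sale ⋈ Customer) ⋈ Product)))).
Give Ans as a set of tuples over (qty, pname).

{(32, Vega), (35, Vega), (37, Omega)}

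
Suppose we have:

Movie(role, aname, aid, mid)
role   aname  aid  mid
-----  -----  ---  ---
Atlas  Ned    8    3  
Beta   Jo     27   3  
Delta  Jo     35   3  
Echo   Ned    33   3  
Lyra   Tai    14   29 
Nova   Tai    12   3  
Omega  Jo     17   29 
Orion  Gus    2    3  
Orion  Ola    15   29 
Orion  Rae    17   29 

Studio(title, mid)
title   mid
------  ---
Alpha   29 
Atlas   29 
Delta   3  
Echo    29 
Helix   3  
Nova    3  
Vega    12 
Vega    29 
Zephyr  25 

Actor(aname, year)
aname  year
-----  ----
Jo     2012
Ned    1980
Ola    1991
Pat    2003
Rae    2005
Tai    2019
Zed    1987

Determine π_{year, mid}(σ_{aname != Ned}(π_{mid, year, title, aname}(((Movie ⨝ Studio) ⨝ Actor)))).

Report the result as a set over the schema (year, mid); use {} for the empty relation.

{(1991, 29), (2005, 29), (2012, 29), (2012, 3), (2019, 29), (2019, 3)}

Natural join on mid: {(Atlas, Ned, 8, 3, Delta), (Atlas, Ned, 8, 3, Helix), (Atlas, Ned, 8, 3, Nova), (Beta, Jo, 27, 3, Delta), (Beta, Jo, 27, 3, Helix), (Beta, Jo, 27, 3, Nova), (Delta, Jo, 35, 3, Delta), (Delta, Jo, 35, 3, Helix), (Delta, Jo, 35, 3, Nova), (Echo, Ned, 33, 3, Delta), (Echo, Ned, 33, 3, Helix), (Echo, Ned, 33, 3, Nova), (Lyra, Tai, 14, 29, Alpha), (Lyra, Tai, 14, 29, Atlas), (Lyra, Tai, 14, 29, Echo), (Lyra, Tai, 14, 29, Vega), (Nova, Tai, 12, 3, Delta), (Nova, Tai, 12, 3, Helix), (Nova, Tai, 12, 3, Nova), (Omega, Jo, 17, 29, Alpha), (Omega, Jo, 17, 29, Atlas), (Omega, Jo, 17, 29, Echo), (Omega, Jo, 17, 29, Vega), (Orion, Gus, 2, 3, Delta), (Orion, Gus, 2, 3, Helix), (Orion, Gus, 2, 3, Nova), (Orion, Ola, 15, 29, Alpha), (Orion, Ola, 15, 29, Atlas), (Orion, Ola, 15, 29, Echo), (Orion, Ola, 15, 29, Vega), (Orion, Rae, 17, 29, Alpha), (Orion, Rae, 17, 29, Atlas), (Orion, Rae, 17, 29, Echo), (Orion, Rae, 17, 29, Vega)}
Natural join on aname: {(Atlas, Ned, 8, 3, Delta, 1980), (Atlas, Ned, 8, 3, Helix, 1980), (Atlas, Ned, 8, 3, Nova, 1980), (Beta, Jo, 27, 3, Delta, 2012), (Beta, Jo, 27, 3, Helix, 2012), (Beta, Jo, 27, 3, Nova, 2012), (Delta, Jo, 35, 3, Delta, 2012), (Delta, Jo, 35, 3, Helix, 2012), (Delta, Jo, 35, 3, Nova, 2012), (Echo, Ned, 33, 3, Delta, 1980), (Echo, Ned, 33, 3, Helix, 1980), (Echo, Ned, 33, 3, Nova, 1980), (Lyra, Tai, 14, 29, Alpha, 2019), (Lyra, Tai, 14, 29, Atlas, 2019), (Lyra, Tai, 14, 29, Echo, 2019), (Lyra, Tai, 14, 29, Vega, 2019), (Nova, Tai, 12, 3, Delta, 2019), (Nova, Tai, 12, 3, Helix, 2019), (Nova, Tai, 12, 3, Nova, 2019), (Omega, Jo, 17, 29, Alpha, 2012), (Omega, Jo, 17, 29, Atlas, 2012), (Omega, Jo, 17, 29, Echo, 2012), (Omega, Jo, 17, 29, Vega, 2012), (Orion, Ola, 15, 29, Alpha, 1991), (Orion, Ola, 15, 29, Atlas, 1991), (Orion, Ola, 15, 29, Echo, 1991), (Orion, Ola, 15, 29, Vega, 1991), (Orion, Rae, 17, 29, Alpha, 2005), (Orion, Rae, 17, 29, Atlas, 2005), (Orion, Rae, 17, 29, Echo, 2005), (Orion, Rae, 17, 29, Vega, 2005)}
Projecting to mid, year, title, aname (6 duplicate(s) eliminated): {(29, 1991, Alpha, Ola), (29, 1991, Atlas, Ola), (29, 1991, Echo, Ola), (29, 1991, Vega, Ola), (29, 2005, Alpha, Rae), (29, 2005, Atlas, Rae), (29, 2005, Echo, Rae), (29, 2005, Vega, Rae), (29, 2012, Alpha, Jo), (29, 2012, Atlas, Jo), (29, 2012, Echo, Jo), (29, 2012, Vega, Jo), (29, 2019, Alpha, Tai), (29, 2019, Atlas, Tai), (29, 2019, Echo, Tai), (29, 2019, Vega, Tai), (3, 1980, Delta, Ned), (3, 1980, Helix, Ned), (3, 1980, Nova, Ned), (3, 2012, Delta, Jo), (3, 2012, Helix, Jo), (3, 2012, Nova, Jo), (3, 2019, Delta, Tai), (3, 2019, Helix, Tai), (3, 2019, Nova, Tai)}
Apply σ_{aname != Ned}; surviving tuples: {(29, 1991, Alpha, Ola), (29, 1991, Atlas, Ola), (29, 1991, Echo, Ola), (29, 1991, Vega, Ola), (29, 2005, Alpha, Rae), (29, 2005, Atlas, Rae), (29, 2005, Echo, Rae), (29, 2005, Vega, Rae), (29, 2012, Alpha, Jo), (29, 2012, Atlas, Jo), (29, 2012, Echo, Jo), (29, 2012, Vega, Jo), (29, 2019, Alpha, Tai), (29, 2019, Atlas, Tai), (29, 2019, Echo, Tai), (29, 2019, Vega, Tai), (3, 2012, Delta, Jo), (3, 2012, Helix, Jo), (3, 2012, Nova, Jo), (3, 2019, Delta, Tai), (3, 2019, Helix, Tai), (3, 2019, Nova, Tai)}
Projecting to year, mid (16 duplicate(s) eliminated): {(1991, 29), (2005, 29), (2012, 29), (2012, 3), (2019, 29), (2019, 3)}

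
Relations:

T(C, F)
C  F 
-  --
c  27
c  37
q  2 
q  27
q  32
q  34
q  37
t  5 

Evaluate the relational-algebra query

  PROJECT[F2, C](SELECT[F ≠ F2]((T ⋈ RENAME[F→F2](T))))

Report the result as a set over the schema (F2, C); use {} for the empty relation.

ρ[F→F2]: schema becomes (C, F2); tuples unchanged.
Natural join on C: {(c, 27, 27), (c, 27, 37), (c, 37, 27), (c, 37, 37), (q, 2, 2), (q, 2, 27), (q, 2, 32), (q, 2, 34), (q, 2, 37), (q, 27, 2), (q, 27, 27), (q, 27, 32), (q, 27, 34), (q, 27, 37), (q, 32, 2), (q, 32, 27), (q, 32, 32), (q, 32, 34), (q, 32, 37), (q, 34, 2), (q, 34, 27), (q, 34, 32), (q, 34, 34), (q, 34, 37), (q, 37, 2), (q, 37, 27), (q, 37, 32), (q, 37, 34), (q, 37, 37), (t, 5, 5)}
σ[F ≠ F2]: keep tuples satisfying F ≠ F2 → {(c, 27, 37), (c, 37, 27), (q, 2, 27), (q, 2, 32), (q, 2, 34), (q, 2, 37), (q, 27, 2), (q, 27, 32), (q, 27, 34), (q, 27, 37), (q, 32, 2), (q, 32, 27), (q, 32, 34), (q, 32, 37), (q, 34, 2), (q, 34, 27), (q, 34, 32), (q, 34, 37), (q, 37, 2), (q, 37, 27), (q, 37, 32), (q, 37, 34)}
Keep only column(s) F2, C (15 duplicate(s) eliminated): {(2, q), (27, c), (27, q), (32, q), (34, q), (37, c), (37, q)}

{(2, q), (27, c), (27, q), (32, q), (34, q), (37, c), (37, q)}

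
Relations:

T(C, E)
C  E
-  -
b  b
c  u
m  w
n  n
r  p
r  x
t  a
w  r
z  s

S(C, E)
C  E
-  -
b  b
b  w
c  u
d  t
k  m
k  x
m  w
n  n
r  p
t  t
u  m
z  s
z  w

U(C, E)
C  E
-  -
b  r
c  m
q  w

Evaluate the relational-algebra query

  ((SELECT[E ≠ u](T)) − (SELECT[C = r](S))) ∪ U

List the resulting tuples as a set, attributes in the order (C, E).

{(b, b), (b, r), (c, m), (m, w), (n, n), (q, w), (r, x), (t, a), (w, r), (z, s)}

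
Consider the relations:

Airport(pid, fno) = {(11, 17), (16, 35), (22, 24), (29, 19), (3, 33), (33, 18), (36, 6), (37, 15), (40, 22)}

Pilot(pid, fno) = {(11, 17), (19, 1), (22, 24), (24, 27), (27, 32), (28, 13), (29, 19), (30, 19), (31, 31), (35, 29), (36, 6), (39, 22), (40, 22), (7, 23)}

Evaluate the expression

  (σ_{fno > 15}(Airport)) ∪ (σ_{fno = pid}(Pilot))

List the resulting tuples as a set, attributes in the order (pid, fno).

{(11, 17), (16, 35), (22, 24), (29, 19), (3, 33), (31, 31), (33, 18), (40, 22)}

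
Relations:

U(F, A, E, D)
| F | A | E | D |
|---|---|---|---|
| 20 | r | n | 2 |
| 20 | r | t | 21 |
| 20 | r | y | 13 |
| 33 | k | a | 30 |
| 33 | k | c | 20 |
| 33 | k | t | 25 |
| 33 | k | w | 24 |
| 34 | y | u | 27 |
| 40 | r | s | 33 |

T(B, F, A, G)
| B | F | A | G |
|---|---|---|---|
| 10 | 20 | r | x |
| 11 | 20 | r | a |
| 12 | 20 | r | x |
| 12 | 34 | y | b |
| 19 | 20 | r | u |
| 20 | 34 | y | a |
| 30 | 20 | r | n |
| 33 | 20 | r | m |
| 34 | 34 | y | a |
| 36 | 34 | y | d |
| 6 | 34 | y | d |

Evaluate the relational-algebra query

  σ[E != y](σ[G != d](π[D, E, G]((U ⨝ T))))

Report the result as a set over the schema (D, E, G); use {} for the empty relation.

Natural join on F, A: {(20, r, n, 2, 10, x), (20, r, n, 2, 11, a), (20, r, n, 2, 12, x), (20, r, n, 2, 19, u), (20, r, n, 2, 30, n), (20, r, n, 2, 33, m), (20, r, t, 21, 10, x), (20, r, t, 21, 11, a), (20, r, t, 21, 12, x), (20, r, t, 21, 19, u), (20, r, t, 21, 30, n), (20, r, t, 21, 33, m), (20, r, y, 13, 10, x), (20, r, y, 13, 11, a), (20, r, y, 13, 12, x), (20, r, y, 13, 19, u), (20, r, y, 13, 30, n), (20, r, y, 13, 33, m), (34, y, u, 27, 12, b), (34, y, u, 27, 20, a), (34, y, u, 27, 34, a), (34, y, u, 27, 36, d), (34, y, u, 27, 6, d)}
π_{D, E, G} gives {(13, y, a), (13, y, m), (13, y, n), (13, y, u), (13, y, x), (2, n, a), (2, n, m), (2, n, n), (2, n, u), (2, n, x), (21, t, a), (21, t, m), (21, t, n), (21, t, u), (21, t, x), (27, u, a), (27, u, b), (27, u, d)} (5 duplicate(s) eliminated).
Apply σ_{G != d}; surviving tuples: {(13, y, a), (13, y, m), (13, y, n), (13, y, u), (13, y, x), (2, n, a), (2, n, m), (2, n, n), (2, n, u), (2, n, x), (21, t, a), (21, t, m), (21, t, n), (21, t, u), (21, t, x), (27, u, a), (27, u, b)}
Apply σ_{E != y}; surviving tuples: {(2, n, a), (2, n, m), (2, n, n), (2, n, u), (2, n, x), (21, t, a), (21, t, m), (21, t, n), (21, t, u), (21, t, x), (27, u, a), (27, u, b)}

{(2, n, a), (2, n, m), (2, n, n), (2, n, u), (2, n, x), (21, t, a), (21, t, m), (21, t, n), (21, t, u), (21, t, x), (27, u, a), (27, u, b)}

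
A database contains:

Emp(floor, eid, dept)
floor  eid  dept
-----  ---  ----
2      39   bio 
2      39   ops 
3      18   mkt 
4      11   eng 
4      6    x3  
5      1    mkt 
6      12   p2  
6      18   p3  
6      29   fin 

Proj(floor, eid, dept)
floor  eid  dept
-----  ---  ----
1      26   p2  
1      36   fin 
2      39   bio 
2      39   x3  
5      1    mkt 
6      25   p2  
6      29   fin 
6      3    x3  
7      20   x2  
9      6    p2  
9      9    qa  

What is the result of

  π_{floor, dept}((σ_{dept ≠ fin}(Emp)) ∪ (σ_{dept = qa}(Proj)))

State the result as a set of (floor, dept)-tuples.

{(2, bio), (2, ops), (3, mkt), (4, eng), (4, x3), (5, mkt), (6, p2), (6, p3), (9, qa)}

σ[dept ≠ fin]: keep tuples satisfying dept ≠ fin → {(2, 39, bio), (2, 39, ops), (3, 18, mkt), (4, 11, eng), (4, 6, x3), (5, 1, mkt), (6, 12, p2), (6, 18, p3)}
σ[dept = qa]: keep tuples satisfying dept = qa → {(9, 9, qa)}
Union: {(2, 39, bio), (2, 39, ops), (3, 18, mkt), (4, 11, eng), (4, 6, x3), (5, 1, mkt), (6, 12, p2), (6, 18, p3)} with {(9, 9, qa)} → {(2, 39, bio), (2, 39, ops), (3, 18, mkt), (4, 11, eng), (4, 6, x3), (5, 1, mkt), (6, 12, p2), (6, 18, p3), (9, 9, qa)}
π_{floor, dept} gives {(2, bio), (2, ops), (3, mkt), (4, eng), (4, x3), (5, mkt), (6, p2), (6, p3), (9, qa)}.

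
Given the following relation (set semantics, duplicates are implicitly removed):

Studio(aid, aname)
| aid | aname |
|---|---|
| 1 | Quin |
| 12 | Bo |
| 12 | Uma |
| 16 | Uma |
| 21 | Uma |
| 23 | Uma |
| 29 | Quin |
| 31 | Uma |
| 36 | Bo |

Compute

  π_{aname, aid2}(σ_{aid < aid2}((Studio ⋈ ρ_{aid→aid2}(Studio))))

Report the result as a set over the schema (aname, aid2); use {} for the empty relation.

{(Bo, 36), (Quin, 29), (Uma, 16), (Uma, 21), (Uma, 23), (Uma, 31)}

ρ[aid→aid2]: schema becomes (aid2, aname); tuples unchanged.
Studio ⋈ ρ_{aid→aid2}(Studio) (natural join on aname): {(1, Quin, 1), (1, Quin, 29), (12, Bo, 12), (12, Bo, 36), (12, Uma, 12), (12, Uma, 16), (12, Uma, 21), (12, Uma, 23), (12, Uma, 31), (16, Uma, 12), (16, Uma, 16), (16, Uma, 21), (16, Uma, 23), (16, Uma, 31), (21, Uma, 12), (21, Uma, 16), (21, Uma, 21), (21, Uma, 23), (21, Uma, 31), (23, Uma, 12), (23, Uma, 16), (23, Uma, 21), (23, Uma, 23), (23, Uma, 31), (29, Quin, 1), (29, Quin, 29), (31, Uma, 12), (31, Uma, 16), (31, Uma, 21), (31, Uma, 23), (31, Uma, 31), (36, Bo, 12), (36, Bo, 36)}
Filtering on aid < aid2 leaves {(1, Quin, 29), (12, Bo, 36), (12, Uma, 16), (12, Uma, 21), (12, Uma, 23), (12, Uma, 31), (16, Uma, 21), (16, Uma, 23), (16, Uma, 31), (21, Uma, 23), (21, Uma, 31), (23, Uma, 31)}.
Keep only column(s) aname, aid2 (6 duplicate(s) eliminated): {(Bo, 36), (Quin, 29), (Uma, 16), (Uma, 21), (Uma, 23), (Uma, 31)}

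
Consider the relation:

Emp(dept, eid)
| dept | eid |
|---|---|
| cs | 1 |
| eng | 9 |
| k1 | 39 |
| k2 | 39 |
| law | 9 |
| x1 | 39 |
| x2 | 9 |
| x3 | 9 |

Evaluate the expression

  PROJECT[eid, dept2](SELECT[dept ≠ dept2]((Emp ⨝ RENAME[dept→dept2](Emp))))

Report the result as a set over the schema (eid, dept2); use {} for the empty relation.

ρ[dept→dept2]: schema becomes (dept2, eid); tuples unchanged.
Emp ⋈ RENAME[dept→dept2](Emp) (natural join on eid): {(cs, 1, cs), (eng, 9, eng), (eng, 9, law), (eng, 9, x2), (eng, 9, x3), (k1, 39, k1), (k1, 39, k2), (k1, 39, x1), (k2, 39, k1), (k2, 39, k2), (k2, 39, x1), (law, 9, eng), (law, 9, law), (law, 9, x2), (law, 9, x3), (x1, 39, k1), (x1, 39, k2), (x1, 39, x1), (x2, 9, eng), (x2, 9, law), (x2, 9, x2), (x2, 9, x3), (x3, 9, eng), (x3, 9, law), (x3, 9, x2), (x3, 9, x3)}
Filtering on dept ≠ dept2 leaves {(eng, 9, law), (eng, 9, x2), (eng, 9, x3), (k1, 39, k2), (k1, 39, x1), (k2, 39, k1), (k2, 39, x1), (law, 9, eng), (law, 9, x2), (law, 9, x3), (x1, 39, k1), (x1, 39, k2), (x2, 9, eng), (x2, 9, law), (x2, 9, x3), (x3, 9, eng), (x3, 9, law), (x3, 9, x2)}.
Keep only column(s) eid, dept2 (11 duplicate(s) eliminated): {(39, k1), (39, k2), (39, x1), (9, eng), (9, law), (9, x2), (9, x3)}

{(39, k1), (39, k2), (39, x1), (9, eng), (9, law), (9, x2), (9, x3)}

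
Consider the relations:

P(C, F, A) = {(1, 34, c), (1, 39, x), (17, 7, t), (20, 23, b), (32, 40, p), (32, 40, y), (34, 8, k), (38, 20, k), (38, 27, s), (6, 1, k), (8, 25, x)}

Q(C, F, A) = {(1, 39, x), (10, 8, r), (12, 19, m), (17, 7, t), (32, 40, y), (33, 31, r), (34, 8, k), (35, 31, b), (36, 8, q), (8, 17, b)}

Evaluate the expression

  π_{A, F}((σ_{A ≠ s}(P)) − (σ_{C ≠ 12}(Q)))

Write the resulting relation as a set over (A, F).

{(b, 23), (c, 34), (k, 1), (k, 20), (p, 40), (x, 25)}

Apply σ_{A ≠ s}; surviving tuples: {(1, 34, c), (1, 39, x), (17, 7, t), (20, 23, b), (32, 40, p), (32, 40, y), (34, 8, k), (38, 20, k), (6, 1, k), (8, 25, x)}
Apply σ_{C ≠ 12}; surviving tuples: {(1, 39, x), (10, 8, r), (17, 7, t), (32, 40, y), (33, 31, r), (34, 8, k), (35, 31, b), (36, 8, q), (8, 17, b)}
Difference: {(1, 34, c), (1, 39, x), (17, 7, t), (20, 23, b), (32, 40, p), (32, 40, y), (34, 8, k), (38, 20, k), (6, 1, k), (8, 25, x)} with {(1, 39, x), (10, 8, r), (17, 7, t), (32, 40, y), (33, 31, r), (34, 8, k), (35, 31, b), (36, 8, q), (8, 17, b)} → {(1, 34, c), (20, 23, b), (32, 40, p), (38, 20, k), (6, 1, k), (8, 25, x)}
π[A, F]: project onto (A, F) → {(b, 23), (c, 34), (k, 1), (k, 20), (p, 40), (x, 25)}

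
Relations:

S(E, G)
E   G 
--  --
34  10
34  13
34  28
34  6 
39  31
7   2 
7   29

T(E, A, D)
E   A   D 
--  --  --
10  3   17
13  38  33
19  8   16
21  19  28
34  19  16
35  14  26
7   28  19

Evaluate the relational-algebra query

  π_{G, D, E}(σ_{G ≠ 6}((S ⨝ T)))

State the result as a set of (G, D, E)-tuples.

{(10, 16, 34), (13, 16, 34), (2, 19, 7), (28, 16, 34), (29, 19, 7)}

Natural join on E: {(34, 10, 19, 16), (34, 13, 19, 16), (34, 28, 19, 16), (34, 6, 19, 16), (7, 2, 28, 19), (7, 29, 28, 19)}
Apply σ_{G ≠ 6}; surviving tuples: {(34, 10, 19, 16), (34, 13, 19, 16), (34, 28, 19, 16), (7, 2, 28, 19), (7, 29, 28, 19)}
π[G, D, E]: project onto (G, D, E) → {(10, 16, 34), (13, 16, 34), (2, 19, 7), (28, 16, 34), (29, 19, 7)}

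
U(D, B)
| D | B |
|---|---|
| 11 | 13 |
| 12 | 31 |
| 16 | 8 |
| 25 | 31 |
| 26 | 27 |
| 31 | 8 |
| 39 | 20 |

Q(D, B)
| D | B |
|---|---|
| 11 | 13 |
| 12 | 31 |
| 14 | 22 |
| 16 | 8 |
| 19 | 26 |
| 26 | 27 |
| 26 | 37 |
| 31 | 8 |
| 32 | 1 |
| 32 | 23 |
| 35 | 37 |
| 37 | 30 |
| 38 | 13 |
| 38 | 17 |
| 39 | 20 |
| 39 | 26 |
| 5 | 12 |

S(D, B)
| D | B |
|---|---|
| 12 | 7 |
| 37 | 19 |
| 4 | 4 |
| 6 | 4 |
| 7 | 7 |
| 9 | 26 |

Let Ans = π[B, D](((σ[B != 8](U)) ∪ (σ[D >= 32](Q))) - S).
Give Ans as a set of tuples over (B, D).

{(1, 32), (13, 11), (13, 38), (17, 38), (20, 39), (23, 32), (26, 39), (27, 26), (30, 37), (31, 12), (31, 25), (37, 35)}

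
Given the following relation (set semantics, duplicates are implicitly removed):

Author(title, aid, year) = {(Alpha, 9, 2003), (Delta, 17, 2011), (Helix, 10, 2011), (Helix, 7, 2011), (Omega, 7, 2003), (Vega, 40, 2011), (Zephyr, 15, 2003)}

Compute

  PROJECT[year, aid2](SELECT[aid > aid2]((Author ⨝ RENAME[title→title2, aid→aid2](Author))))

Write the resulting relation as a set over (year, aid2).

ρ[title→title2, aid→aid2]: schema becomes (title2, aid2, year); tuples unchanged.
Natural join on year: {(Alpha, 9, 2003, Alpha, 9), (Alpha, 9, 2003, Omega, 7), (Alpha, 9, 2003, Zephyr, 15), (Delta, 17, 2011, Delta, 17), (Delta, 17, 2011, Helix, 10), (Delta, 17, 2011, Helix, 7), (Delta, 17, 2011, Vega, 40), (Helix, 10, 2011, Delta, 17), (Helix, 10, 2011, Helix, 10), (Helix, 10, 2011, Helix, 7), (Helix, 10, 2011, Vega, 40), (Helix, 7, 2011, Delta, 17), (Helix, 7, 2011, Helix, 10), (Helix, 7, 2011, Helix, 7), (Helix, 7, 2011, Vega, 40), (Omega, 7, 2003, Alpha, 9), (Omega, 7, 2003, Omega, 7), (Omega, 7, 2003, Zephyr, 15), (Vega, 40, 2011, Delta, 17), (Vega, 40, 2011, Helix, 10), (Vega, 40, 2011, Helix, 7), (Vega, 40, 2011, Vega, 40), (Zephyr, 15, 2003, Alpha, 9), (Zephyr, 15, 2003, Omega, 7), (Zephyr, 15, 2003, Zephyr, 15)}
Selection aid > aid2: {(Alpha, 9, 2003, Omega, 7), (Delta, 17, 2011, Helix, 10), (Delta, 17, 2011, Helix, 7), (Helix, 10, 2011, Helix, 7), (Vega, 40, 2011, Delta, 17), (Vega, 40, 2011, Helix, 10), (Vega, 40, 2011, Helix, 7), (Zephyr, 15, 2003, Alpha, 9), (Zephyr, 15, 2003, Omega, 7)}
Projecting to year, aid2 (4 duplicate(s) eliminated): {(2003, 7), (2003, 9), (2011, 10), (2011, 17), (2011, 7)}

{(2003, 7), (2003, 9), (2011, 10), (2011, 17), (2011, 7)}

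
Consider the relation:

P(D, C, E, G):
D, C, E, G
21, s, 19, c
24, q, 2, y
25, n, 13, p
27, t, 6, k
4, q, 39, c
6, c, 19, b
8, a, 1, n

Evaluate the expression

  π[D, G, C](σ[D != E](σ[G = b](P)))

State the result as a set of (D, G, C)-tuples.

Filtering on G = b leaves {(6, c, 19, b)}.
Filtering on D != E leaves {(6, c, 19, b)}.
π[D, G, C]: project onto (D, G, C) → {(6, b, c)}

{(6, b, c)}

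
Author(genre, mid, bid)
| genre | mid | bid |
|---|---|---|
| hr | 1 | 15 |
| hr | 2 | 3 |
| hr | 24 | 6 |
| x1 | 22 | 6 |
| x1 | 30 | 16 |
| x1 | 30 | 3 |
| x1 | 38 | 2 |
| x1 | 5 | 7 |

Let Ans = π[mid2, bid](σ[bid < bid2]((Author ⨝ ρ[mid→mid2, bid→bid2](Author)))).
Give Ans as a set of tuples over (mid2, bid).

ρ[mid→mid2, bid→bid2]: schema becomes (genre, mid2, bid2); tuples unchanged.
Natural join on genre: {(hr, 1, 15, 1, 15), (hr, 1, 15, 2, 3), (hr, 1, 15, 24, 6), (hr, 2, 3, 1, 15), (hr, 2, 3, 2, 3), (hr, 2, 3, 24, 6), (hr, 24, 6, 1, 15), (hr, 24, 6, 2, 3), (hr, 24, 6, 24, 6), (x1, 22, 6, 22, 6), (x1, 22, 6, 30, 16), (x1, 22, 6, 30, 3), (x1, 22, 6, 38, 2), (x1, 22, 6, 5, 7), (x1, 30, 16, 22, 6), (x1, 30, 16, 30, 16), (x1, 30, 16, 30, 3), (x1, 30, 16, 38, 2), (x1, 30, 16, 5, 7), (x1, 30, 3, 22, 6), (x1, 30, 3, 30, 16), (x1, 30, 3, 30, 3), (x1, 30, 3, 38, 2), (x1, 30, 3, 5, 7), (x1, 38, 2, 22, 6), (x1, 38, 2, 30, 16), (x1, 38, 2, 30, 3), (x1, 38, 2, 38, 2), (x1, 38, 2, 5, 7), (x1, 5, 7, 22, 6), (x1, 5, 7, 30, 16), (x1, 5, 7, 30, 3), (x1, 5, 7, 38, 2), (x1, 5, 7, 5, 7)}
Selection bid < bid2: {(hr, 2, 3, 1, 15), (hr, 2, 3, 24, 6), (hr, 24, 6, 1, 15), (x1, 22, 6, 30, 16), (x1, 22, 6, 5, 7), (x1, 30, 3, 22, 6), (x1, 30, 3, 30, 16), (x1, 30, 3, 5, 7), (x1, 38, 2, 22, 6), (x1, 38, 2, 30, 16), (x1, 38, 2, 30, 3), (x1, 38, 2, 5, 7), (x1, 5, 7, 30, 16)}
π_{mid2, bid} gives {(1, 3), (1, 6), (22, 2), (22, 3), (24, 3), (30, 2), (30, 3), (30, 6), (30, 7), (5, 2), (5, 3), (5, 6)} (1 duplicate(s) eliminated).

{(1, 3), (1, 6), (22, 2), (22, 3), (24, 3), (30, 2), (30, 3), (30, 6), (30, 7), (5, 2), (5, 3), (5, 6)}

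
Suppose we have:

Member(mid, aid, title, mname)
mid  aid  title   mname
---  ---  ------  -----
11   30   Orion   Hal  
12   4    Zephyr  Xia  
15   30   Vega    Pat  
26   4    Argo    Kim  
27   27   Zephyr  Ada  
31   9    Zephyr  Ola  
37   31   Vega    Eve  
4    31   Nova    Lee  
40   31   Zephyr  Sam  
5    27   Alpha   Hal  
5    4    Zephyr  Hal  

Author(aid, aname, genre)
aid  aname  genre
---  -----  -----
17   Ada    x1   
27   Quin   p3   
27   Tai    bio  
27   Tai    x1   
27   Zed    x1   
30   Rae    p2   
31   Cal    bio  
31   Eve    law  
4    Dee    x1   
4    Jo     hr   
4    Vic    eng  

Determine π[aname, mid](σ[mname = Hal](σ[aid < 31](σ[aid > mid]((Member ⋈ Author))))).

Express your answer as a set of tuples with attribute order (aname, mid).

Natural join on aid: {(11, 30, Orion, Hal, Rae, p2), (12, 4, Zephyr, Xia, Dee, x1), (12, 4, Zephyr, Xia, Jo, hr), (12, 4, Zephyr, Xia, Vic, eng), (15, 30, Vega, Pat, Rae, p2), (26, 4, Argo, Kim, Dee, x1), (26, 4, Argo, Kim, Jo, hr), (26, 4, Argo, Kim, Vic, eng), (27, 27, Zephyr, Ada, Quin, p3), (27, 27, Zephyr, Ada, Tai, bio), (27, 27, Zephyr, Ada, Tai, x1), (27, 27, Zephyr, Ada, Zed, x1), (37, 31, Vega, Eve, Cal, bio), (37, 31, Vega, Eve, Eve, law), (4, 31, Nova, Lee, Cal, bio), (4, 31, Nova, Lee, Eve, law), (40, 31, Zephyr, Sam, Cal, bio), (40, 31, Zephyr, Sam, Eve, law), (5, 27, Alpha, Hal, Quin, p3), (5, 27, Alpha, Hal, Tai, bio), (5, 27, Alpha, Hal, Tai, x1), (5, 27, Alpha, Hal, Zed, x1), (5, 4, Zephyr, Hal, Dee, x1), (5, 4, Zephyr, Hal, Jo, hr), (5, 4, Zephyr, Hal, Vic, eng)}
Filtering on aid > mid leaves {(11, 30, Orion, Hal, Rae, p2), (15, 30, Vega, Pat, Rae, p2), (4, 31, Nova, Lee, Cal, bio), (4, 31, Nova, Lee, Eve, law), (5, 27, Alpha, Hal, Quin, p3), (5, 27, Alpha, Hal, Tai, bio), (5, 27, Alpha, Hal, Tai, x1), (5, 27, Alpha, Hal, Zed, x1)}.
Filtering on aid < 31 leaves {(11, 30, Orion, Hal, Rae, p2), (15, 30, Vega, Pat, Rae, p2), (5, 27, Alpha, Hal, Quin, p3), (5, 27, Alpha, Hal, Tai, bio), (5, 27, Alpha, Hal, Tai, x1), (5, 27, Alpha, Hal, Zed, x1)}.
Filtering on mname = Hal leaves {(11, 30, Orion, Hal, Rae, p2), (5, 27, Alpha, Hal, Quin, p3), (5, 27, Alpha, Hal, Tai, bio), (5, 27, Alpha, Hal, Tai, x1), (5, 27, Alpha, Hal, Zed, x1)}.
Keep only column(s) aname, mid (1 duplicate(s) eliminated): {(Quin, 5), (Rae, 11), (Tai, 5), (Zed, 5)}

{(Quin, 5), (Rae, 11), (Tai, 5), (Zed, 5)}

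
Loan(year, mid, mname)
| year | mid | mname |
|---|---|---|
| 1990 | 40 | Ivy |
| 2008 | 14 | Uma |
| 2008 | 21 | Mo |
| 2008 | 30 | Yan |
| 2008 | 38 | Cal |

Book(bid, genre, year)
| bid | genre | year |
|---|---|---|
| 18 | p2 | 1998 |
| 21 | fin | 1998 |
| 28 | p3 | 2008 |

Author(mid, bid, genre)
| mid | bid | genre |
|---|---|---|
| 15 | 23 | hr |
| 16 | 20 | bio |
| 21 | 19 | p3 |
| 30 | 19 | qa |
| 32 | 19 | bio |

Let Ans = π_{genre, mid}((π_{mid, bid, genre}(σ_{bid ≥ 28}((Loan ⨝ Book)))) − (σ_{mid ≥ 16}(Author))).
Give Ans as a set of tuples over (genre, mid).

Joining Loan and Book on year yields {(2008, 14, Uma, 28, p3), (2008, 21, Mo, 28, p3), (2008, 30, Yan, 28, p3), (2008, 38, Cal, 28, p3)}.
Filtering on bid ≥ 28 leaves {(2008, 14, Uma, 28, p3), (2008, 21, Mo, 28, p3), (2008, 30, Yan, 28, p3), (2008, 38, Cal, 28, p3)}.
π[mid, bid, genre]: project onto (mid, bid, genre) → {(14, 28, p3), (21, 28, p3), (30, 28, p3), (38, 28, p3)}
Filtering on mid ≥ 16 leaves {(16, 20, bio), (21, 19, p3), (30, 19, qa), (32, 19, bio)}.
Difference: {(14, 28, p3), (21, 28, p3), (30, 28, p3), (38, 28, p3)} with {(16, 20, bio), (21, 19, p3), (30, 19, qa), (32, 19, bio)} → {(14, 28, p3), (21, 28, p3), (30, 28, p3), (38, 28, p3)}
π[genre, mid]: project onto (genre, mid) → {(p3, 14), (p3, 21), (p3, 30), (p3, 38)}

{(p3, 14), (p3, 21), (p3, 30), (p3, 38)}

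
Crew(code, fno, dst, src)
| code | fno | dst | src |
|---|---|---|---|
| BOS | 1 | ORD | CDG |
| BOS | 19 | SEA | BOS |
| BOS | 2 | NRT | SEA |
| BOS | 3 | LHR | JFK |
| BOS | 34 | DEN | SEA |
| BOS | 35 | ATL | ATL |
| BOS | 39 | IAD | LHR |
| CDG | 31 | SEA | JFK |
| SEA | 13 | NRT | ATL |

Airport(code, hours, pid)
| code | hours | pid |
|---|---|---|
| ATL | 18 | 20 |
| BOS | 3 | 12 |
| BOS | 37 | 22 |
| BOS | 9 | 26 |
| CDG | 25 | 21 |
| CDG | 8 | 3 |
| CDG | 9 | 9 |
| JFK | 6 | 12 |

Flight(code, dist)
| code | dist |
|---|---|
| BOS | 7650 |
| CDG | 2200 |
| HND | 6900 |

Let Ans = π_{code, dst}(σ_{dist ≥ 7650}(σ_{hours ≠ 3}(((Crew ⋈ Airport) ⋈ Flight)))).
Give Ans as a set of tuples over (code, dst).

{(BOS, ATL), (BOS, DEN), (BOS, IAD), (BOS, LHR), (BOS, NRT), (BOS, ORD), (BOS, SEA)}

Crew ⋈ Airport (natural join on code): {(BOS, 1, ORD, CDG, 3, 12), (BOS, 1, ORD, CDG, 37, 22), (BOS, 1, ORD, CDG, 9, 26), (BOS, 19, SEA, BOS, 3, 12), (BOS, 19, SEA, BOS, 37, 22), (BOS, 19, SEA, BOS, 9, 26), (BOS, 2, NRT, SEA, 3, 12), (BOS, 2, NRT, SEA, 37, 22), (BOS, 2, NRT, SEA, 9, 26), (BOS, 3, LHR, JFK, 3, 12), (BOS, 3, LHR, JFK, 37, 22), (BOS, 3, LHR, JFK, 9, 26), (BOS, 34, DEN, SEA, 3, 12), (BOS, 34, DEN, SEA, 37, 22), (BOS, 34, DEN, SEA, 9, 26), (BOS, 35, ATL, ATL, 3, 12), (BOS, 35, ATL, ATL, 37, 22), (BOS, 35, ATL, ATL, 9, 26), (BOS, 39, IAD, LHR, 3, 12), (BOS, 39, IAD, LHR, 37, 22), (BOS, 39, IAD, LHR, 9, 26), (CDG, 31, SEA, JFK, 25, 21), (CDG, 31, SEA, JFK, 8, 3), (CDG, 31, SEA, JFK, 9, 9)}
(Crew ⋈ Airport) ⋈ Flight (natural join on code): {(BOS, 1, ORD, CDG, 3, 12, 7650), (BOS, 1, ORD, CDG, 37, 22, 7650), (BOS, 1, ORD, CDG, 9, 26, 7650), (BOS, 19, SEA, BOS, 3, 12, 7650), (BOS, 19, SEA, BOS, 37, 22, 7650), (BOS, 19, SEA, BOS, 9, 26, 7650), (BOS, 2, NRT, SEA, 3, 12, 7650), (BOS, 2, NRT, SEA, 37, 22, 7650), (BOS, 2, NRT, SEA, 9, 26, 7650), (BOS, 3, LHR, JFK, 3, 12, 7650), (BOS, 3, LHR, JFK, 37, 22, 7650), (BOS, 3, LHR, JFK, 9, 26, 7650), (BOS, 34, DEN, SEA, 3, 12, 7650), (BOS, 34, DEN, SEA, 37, 22, 7650), (BOS, 34, DEN, SEA, 9, 26, 7650), (BOS, 35, ATL, ATL, 3, 12, 7650), (BOS, 35, ATL, ATL, 37, 22, 7650), (BOS, 35, ATL, ATL, 9, 26, 7650), (BOS, 39, IAD, LHR, 3, 12, 7650), (BOS, 39, IAD, LHR, 37, 22, 7650), (BOS, 39, IAD, LHR, 9, 26, 7650), (CDG, 31, SEA, JFK, 25, 21, 2200), (CDG, 31, SEA, JFK, 8, 3, 2200), (CDG, 31, SEA, JFK, 9, 9, 2200)}
Apply σ_{hours ≠ 3}; surviving tuples: {(BOS, 1, ORD, CDG, 37, 22, 7650), (BOS, 1, ORD, CDG, 9, 26, 7650), (BOS, 19, SEA, BOS, 37, 22, 7650), (BOS, 19, SEA, BOS, 9, 26, 7650), (BOS, 2, NRT, SEA, 37, 22, 7650), (BOS, 2, NRT, SEA, 9, 26, 7650), (BOS, 3, LHR, JFK, 37, 22, 7650), (BOS, 3, LHR, JFK, 9, 26, 7650), (BOS, 34, DEN, SEA, 37, 22, 7650), (BOS, 34, DEN, SEA, 9, 26, 7650), (BOS, 35, ATL, ATL, 37, 22, 7650), (BOS, 35, ATL, ATL, 9, 26, 7650), (BOS, 39, IAD, LHR, 37, 22, 7650), (BOS, 39, IAD, LHR, 9, 26, 7650), (CDG, 31, SEA, JFK, 25, 21, 2200), (CDG, 31, SEA, JFK, 8, 3, 2200), (CDG, 31, SEA, JFK, 9, 9, 2200)}
Apply σ_{dist ≥ 7650}; surviving tuples: {(BOS, 1, ORD, CDG, 37, 22, 7650), (BOS, 1, ORD, CDG, 9, 26, 7650), (BOS, 19, SEA, BOS, 37, 22, 7650), (BOS, 19, SEA, BOS, 9, 26, 7650), (BOS, 2, NRT, SEA, 37, 22, 7650), (BOS, 2, NRT, SEA, 9, 26, 7650), (BOS, 3, LHR, JFK, 37, 22, 7650), (BOS, 3, LHR, JFK, 9, 26, 7650), (BOS, 34, DEN, SEA, 37, 22, 7650), (BOS, 34, DEN, SEA, 9, 26, 7650), (BOS, 35, ATL, ATL, 37, 22, 7650), (BOS, 35, ATL, ATL, 9, 26, 7650), (BOS, 39, IAD, LHR, 37, 22, 7650), (BOS, 39, IAD, LHR, 9, 26, 7650)}
Keep only column(s) code, dst (7 duplicate(s) eliminated): {(BOS, ATL), (BOS, DEN), (BOS, IAD), (BOS, LHR), (BOS, NRT), (BOS, ORD), (BOS, SEA)}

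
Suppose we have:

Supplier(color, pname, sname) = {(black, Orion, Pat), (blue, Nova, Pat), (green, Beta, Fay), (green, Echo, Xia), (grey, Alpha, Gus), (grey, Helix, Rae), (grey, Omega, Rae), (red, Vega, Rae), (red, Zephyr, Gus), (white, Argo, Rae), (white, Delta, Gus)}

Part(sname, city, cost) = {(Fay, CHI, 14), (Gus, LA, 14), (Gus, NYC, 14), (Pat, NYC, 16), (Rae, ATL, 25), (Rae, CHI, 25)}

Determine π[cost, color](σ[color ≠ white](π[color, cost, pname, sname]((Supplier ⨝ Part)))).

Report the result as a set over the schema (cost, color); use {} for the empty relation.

Natural join on sname: {(black, Orion, Pat, NYC, 16), (blue, Nova, Pat, NYC, 16), (green, Beta, Fay, CHI, 14), (grey, Alpha, Gus, LA, 14), (grey, Alpha, Gus, NYC, 14), (grey, Helix, Rae, ATL, 25), (grey, Helix, Rae, CHI, 25), (grey, Omega, Rae, ATL, 25), (grey, Omega, Rae, CHI, 25), (red, Vega, Rae, ATL, 25), (red, Vega, Rae, CHI, 25), (red, Zephyr, Gus, LA, 14), (red, Zephyr, Gus, NYC, 14), (white, Argo, Rae, ATL, 25), (white, Argo, Rae, CHI, 25), (white, Delta, Gus, LA, 14), (white, Delta, Gus, NYC, 14)}
Keep only column(s) color, cost, pname, sname (7 duplicate(s) eliminated): {(black, 16, Orion, Pat), (blue, 16, Nova, Pat), (green, 14, Beta, Fay), (grey, 14, Alpha, Gus), (grey, 25, Helix, Rae), (grey, 25, Omega, Rae), (red, 14, Zephyr, Gus), (red, 25, Vega, Rae), (white, 14, Delta, Gus), (white, 25, Argo, Rae)}
Filtering on color ≠ white leaves {(black, 16, Orion, Pat), (blue, 16, Nova, Pat), (green, 14, Beta, Fay), (grey, 14, Alpha, Gus), (grey, 25, Helix, Rae), (grey, 25, Omega, Rae), (red, 14, Zephyr, Gus), (red, 25, Vega, Rae)}.
Keep only column(s) cost, color (1 duplicate(s) eliminated): {(14, green), (14, grey), (14, red), (16, black), (16, blue), (25, grey), (25, red)}

{(14, green), (14, grey), (14, red), (16, black), (16, blue), (25, grey), (25, red)}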